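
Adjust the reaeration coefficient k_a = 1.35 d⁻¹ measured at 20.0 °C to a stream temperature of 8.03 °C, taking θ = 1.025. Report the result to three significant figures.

k_a(T₂) = k_a(T₁) · θ^(T₂−T₁) = 1.35 × 1.025^(8.03−20.0)
= 1.35 × 1.025^-12.0 = 1.35 × 0.7441 = 1.005 d⁻¹.

k_a ≈ 1.00 d⁻¹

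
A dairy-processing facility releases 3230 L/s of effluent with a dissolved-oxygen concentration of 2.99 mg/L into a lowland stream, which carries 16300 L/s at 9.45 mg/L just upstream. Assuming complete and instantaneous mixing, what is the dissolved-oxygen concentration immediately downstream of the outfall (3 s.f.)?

8.38 mg/L

Flow-weighted mixing: C = (Q_r C_r + Q_w C_w)/(Q_r + Q_w)
= (16300×9.45 + 3230×2.99)/(16300 + 3230) = 163700/19530 = 8.382 mg/L.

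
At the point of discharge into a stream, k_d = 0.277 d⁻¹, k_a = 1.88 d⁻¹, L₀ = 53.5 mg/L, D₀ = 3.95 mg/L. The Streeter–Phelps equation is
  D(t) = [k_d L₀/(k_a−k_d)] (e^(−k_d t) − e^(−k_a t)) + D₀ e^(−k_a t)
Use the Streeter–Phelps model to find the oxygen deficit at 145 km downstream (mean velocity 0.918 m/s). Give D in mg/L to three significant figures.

Travel time t = x/v = 145 km / (0.918 m/s) = 145000 m / 0.918 m/s = 158000 s = 1.828 d.
k_d L₀/(k_a−k_d) = 0.277×53.5/(1.88−0.277) = 14.82/1.603 = 9.245 mg/L.
e^(−k_d t) = e^(−0.277×1.828) = 0.6027; e^(−k_a t) = e^(−1.88×1.828) = 0.03216.
D = 9.245 × (0.6027 − 0.03216) + 3.95 × 0.03216 = 5.274 + 0.1270 = 5.401 mg/L.

D ≈ 5.40 mg/L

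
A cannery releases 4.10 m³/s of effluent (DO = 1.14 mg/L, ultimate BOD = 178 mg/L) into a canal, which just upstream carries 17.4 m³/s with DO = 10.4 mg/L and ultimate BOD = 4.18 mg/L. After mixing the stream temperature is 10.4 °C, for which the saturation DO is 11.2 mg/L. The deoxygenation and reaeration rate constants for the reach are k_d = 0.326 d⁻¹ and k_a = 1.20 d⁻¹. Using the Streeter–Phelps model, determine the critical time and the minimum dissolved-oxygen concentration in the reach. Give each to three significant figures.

t_c ≈ 1.26 d; minimum DO ≈ 4.47 mg/L

Mixed DO = (17.4×10.4 + 4.10×1.14)/(17.4+4.10) = 185.6/21.50 = 8.634 mg/L.
Mixed L₀ = (17.4×4.18 + 4.10×178)/(21.50) = 802.5/21.50 = 37.33 mg/L.
Initial deficit D₀ = C_s − DO₀ = 11.2 − 8.634 = 2.566 mg/L.
t_c = (1/0.8740) ln[(1.20/0.326)(1 − 2.566×0.8740/(0.326×37.33))] = 1.144 × ln(3.003) = 1.258 d.
D_c = (0.326/1.20) × 37.33 × e^(−0.326×1.258) = 0.2717 × 37.33 × 0.6636 = 6.729 mg/L.
Minimum DO = 11.2 − 6.729 = 4.471 mg/L.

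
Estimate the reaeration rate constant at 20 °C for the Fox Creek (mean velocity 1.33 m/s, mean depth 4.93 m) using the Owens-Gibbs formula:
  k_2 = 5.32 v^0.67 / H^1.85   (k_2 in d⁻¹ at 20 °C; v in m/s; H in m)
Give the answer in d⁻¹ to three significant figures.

k_2 ≈ 0.337 d⁻¹

k_2 = 5.32 × 1.33^0.67 / 4.93^1.85 = 5.32 × 1.211 / 19.13 = 0.3366 d⁻¹.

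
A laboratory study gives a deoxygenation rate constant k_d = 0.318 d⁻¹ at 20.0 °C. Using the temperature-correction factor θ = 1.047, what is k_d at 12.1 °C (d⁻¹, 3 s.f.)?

k_d ≈ 0.221 d⁻¹

k_d(T₂) = k_d(T₁) · θ^(T₂−T₁) = 0.318 × 1.047^(12.1−20.0)
= 0.318 × 1.047^-7.90 = 0.318 × 0.6957 = 0.2212 d⁻¹.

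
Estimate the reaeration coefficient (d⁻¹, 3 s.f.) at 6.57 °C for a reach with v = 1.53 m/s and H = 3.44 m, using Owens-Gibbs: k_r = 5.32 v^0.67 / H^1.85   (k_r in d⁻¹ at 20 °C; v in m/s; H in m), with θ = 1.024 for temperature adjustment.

k_r(20) = 5.32 × 1.53^0.67 / 3.44^1.85 = 5.32 × 1.330 / 9.832 = 0.7195 d⁻¹.
k_r(6.57) = 0.7195 × 1.024^(6.57−20) = 0.7195 × 0.7272 = 0.5232 d⁻¹.

k_r ≈ 0.523 d⁻¹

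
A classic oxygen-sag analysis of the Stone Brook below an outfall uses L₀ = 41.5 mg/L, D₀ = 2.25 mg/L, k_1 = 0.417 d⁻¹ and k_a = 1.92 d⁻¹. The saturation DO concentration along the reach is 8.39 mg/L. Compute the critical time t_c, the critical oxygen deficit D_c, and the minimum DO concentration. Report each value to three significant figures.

t_c ≈ 0.871 d; D_c ≈ 6.27 mg/L; min DO ≈ 2.12 mg/L

t_c = [1/(k_a−k_1)] ln[(k_a/k_1)(1 − D₀(k_a−k_1)/(k_1 L₀))]
= [1/(1.92−0.417)] ln[(1.92/0.417)(1 − 2.25×1.503/(0.417×41.5))]
= (1/1.503) ln[4.604 × 0.8046] = 0.6653 × ln(3.705) = 0.6653 × 1.310 = 0.8713 d.
L(t_c) = L₀ e^(−k_1 t_c) = 41.5 × 0.6954 = 28.86 mg/L, and at the critical point k_a D_c = k_1 L, so D_c = (0.417/1.92) × 28.86 = 6.267 mg/L.
Minimum DO = C_s − D_c = 8.39 − 6.267 = 2.123 mg/L.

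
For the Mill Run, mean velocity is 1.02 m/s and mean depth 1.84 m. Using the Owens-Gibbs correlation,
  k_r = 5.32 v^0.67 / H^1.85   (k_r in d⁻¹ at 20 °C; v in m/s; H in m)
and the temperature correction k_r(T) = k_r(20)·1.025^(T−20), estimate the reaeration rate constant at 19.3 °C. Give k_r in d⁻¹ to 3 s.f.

k_r(20) = 5.32 × 1.02^0.67 / 1.84^1.85 = 5.32 × 1.013 / 3.090 = 1.745 d⁻¹.
k_r(19.3) = 1.745 × 1.025^(19.3−20) = 1.745 × 0.9829 = 1.715 d⁻¹.

k_r ≈ 1.71 d⁻¹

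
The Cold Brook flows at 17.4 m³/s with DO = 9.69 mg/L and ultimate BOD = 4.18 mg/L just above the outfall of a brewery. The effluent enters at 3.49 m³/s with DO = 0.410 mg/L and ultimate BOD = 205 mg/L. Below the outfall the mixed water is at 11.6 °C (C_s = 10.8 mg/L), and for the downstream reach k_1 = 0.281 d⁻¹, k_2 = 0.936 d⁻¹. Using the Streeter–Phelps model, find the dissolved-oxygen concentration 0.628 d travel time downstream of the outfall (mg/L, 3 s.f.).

DO ≈ 4.75 mg/L

Mixed DO = (17.4×9.69 + 3.49×0.410)/(17.4+3.49) = 170.0/20.89 = 8.140 mg/L.
Mixed L₀ = (17.4×4.18 + 3.49×205)/(20.89) = 788.2/20.89 = 37.73 mg/L.
Initial deficit D₀ = C_s − DO₀ = 10.8 − 8.140 = 2.660 mg/L.
D(0.628) = [0.281×37.73/(0.936−0.281)](e^(−0.281×0.628) − e^(−0.936×0.628)) + 2.660 e^(−0.936×0.628)
= 16.19 × (0.8382 − 0.5555) + 2.660 × 0.5555 = 6.054 mg/L.
DO = 10.8 − 6.054 = 4.746 mg/L.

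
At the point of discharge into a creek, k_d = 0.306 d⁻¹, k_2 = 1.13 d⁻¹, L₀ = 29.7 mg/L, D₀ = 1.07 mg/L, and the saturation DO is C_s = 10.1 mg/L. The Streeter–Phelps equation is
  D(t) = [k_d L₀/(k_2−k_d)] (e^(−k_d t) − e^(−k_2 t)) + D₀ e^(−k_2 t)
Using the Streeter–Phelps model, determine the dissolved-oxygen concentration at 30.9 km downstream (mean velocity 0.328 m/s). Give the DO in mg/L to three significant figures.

DO ≈ 5.10 mg/L

Travel time t = x/v = 30.9 km / (0.328 m/s) = 30900 m / 0.328 m/s = 94210 s = 1.090 d.
k_d L₀/(k_2−k_d) = 0.306×29.7/(1.13−0.306) = 9.088/0.8240 = 11.03 mg/L.
e^(−k_d t) = e^(−0.306×1.090) = 0.7163; e^(−k_2 t) = e^(−1.13×1.090) = 0.2917.
D = 11.03 × (0.7163 − 0.2917) + 1.07 × 0.2917 = 4.683 + 0.3121 = 4.995 mg/L.
DO = C_s − D = 10.1 − 4.995 = 5.105 mg/L.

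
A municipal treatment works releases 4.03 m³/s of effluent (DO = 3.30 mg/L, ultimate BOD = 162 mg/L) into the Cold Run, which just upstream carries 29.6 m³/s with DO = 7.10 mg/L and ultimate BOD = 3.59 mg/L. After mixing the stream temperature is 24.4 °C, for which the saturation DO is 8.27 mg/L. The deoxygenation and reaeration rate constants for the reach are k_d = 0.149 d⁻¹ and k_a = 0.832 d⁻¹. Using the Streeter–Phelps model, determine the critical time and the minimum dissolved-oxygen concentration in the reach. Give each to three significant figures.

t_c ≈ 1.93 d; minimum DO ≈ 5.24 mg/L

Mixed DO = (29.6×7.10 + 4.03×3.30)/(29.6+4.03) = 223.5/33.63 = 6.645 mg/L.
Mixed L₀ = (29.6×3.59 + 4.03×162)/(33.63) = 759.1/33.63 = 22.57 mg/L.
Initial deficit D₀ = C_s − DO₀ = 8.27 − 6.645 = 1.625 mg/L.
t_c = (1/0.6830) ln[(0.832/0.149)(1 − 1.625×0.6830/(0.149×22.57))] = 1.464 × ln(3.741) = 1.932 d.
D_c = (0.149/0.832) × 22.57 × e^(−0.149×1.932) = 0.1791 × 22.57 × 0.7499 = 3.031 mg/L.
Minimum DO = 8.27 − 3.031 = 5.239 mg/L.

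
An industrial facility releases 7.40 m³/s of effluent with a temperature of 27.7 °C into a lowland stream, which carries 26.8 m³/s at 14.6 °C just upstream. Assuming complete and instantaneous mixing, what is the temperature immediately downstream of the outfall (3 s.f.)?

17.4 °C

Flow-weighted mixing: C = (Q_r C_r + Q_w C_w)/(Q_r + Q_w)
= (26.8×14.6 + 7.40×27.7)/(26.8 + 7.40) = 596.3/34.20 = 17.43 °C.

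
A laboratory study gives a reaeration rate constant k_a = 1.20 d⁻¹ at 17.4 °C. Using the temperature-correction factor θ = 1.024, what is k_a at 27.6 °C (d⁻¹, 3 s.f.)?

k_a(T₂) = k_a(T₁) · θ^(T₂−T₁) = 1.20 × 1.024^(27.6−17.4)
= 1.20 × 1.024^10.2 = 1.20 × 1.274 = 1.528 d⁻¹.

k_a ≈ 1.53 d⁻¹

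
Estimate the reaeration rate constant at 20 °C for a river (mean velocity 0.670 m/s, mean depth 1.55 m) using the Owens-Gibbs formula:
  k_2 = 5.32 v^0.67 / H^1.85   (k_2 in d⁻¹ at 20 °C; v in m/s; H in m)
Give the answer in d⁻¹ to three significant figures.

k_2 ≈ 1.81 d⁻¹

k_2 = 5.32 × 0.670^0.67 / 1.55^1.85 = 5.32 × 0.7647 / 2.250 = 1.808 d⁻¹.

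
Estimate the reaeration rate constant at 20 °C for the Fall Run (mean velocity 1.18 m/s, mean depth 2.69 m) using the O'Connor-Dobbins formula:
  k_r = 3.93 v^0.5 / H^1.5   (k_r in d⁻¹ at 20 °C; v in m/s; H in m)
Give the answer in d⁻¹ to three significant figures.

k_r = 3.93 × 1.18^0.5 / 2.69^1.5 = 3.93 × 1.086 / 4.412 = 0.9676 d⁻¹.

k_r ≈ 0.968 d⁻¹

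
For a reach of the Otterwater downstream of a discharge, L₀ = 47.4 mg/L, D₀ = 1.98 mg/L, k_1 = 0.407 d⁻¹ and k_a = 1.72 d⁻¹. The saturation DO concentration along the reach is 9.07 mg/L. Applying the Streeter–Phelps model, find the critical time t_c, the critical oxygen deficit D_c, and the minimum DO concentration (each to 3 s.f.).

t_c = [1/(k_a−k_1)] ln[(k_a/k_1)(1 − D₀(k_a−k_1)/(k_1 L₀))]
= [1/(1.72−0.407)] ln[(1.72/0.407)(1 − 1.98×1.313/(0.407×47.4))]
= (1/1.313) ln[4.226 × 0.8652] = 0.7616 × ln(3.657) = 0.7616 × 1.297 = 0.9874 d.
D_c = (k_1/k_a) L₀ e^(−k_1 t_c) = (0.407/1.72) × 47.4 × e^(−0.407×0.9874) = 0.2366 × 47.4 × 0.6691 = 7.504 mg/L.
Minimum DO = C_s − D_c = 9.07 − 7.504 = 1.566 mg/L.

t_c ≈ 0.987 d; D_c ≈ 7.50 mg/L; min DO ≈ 1.57 mg/L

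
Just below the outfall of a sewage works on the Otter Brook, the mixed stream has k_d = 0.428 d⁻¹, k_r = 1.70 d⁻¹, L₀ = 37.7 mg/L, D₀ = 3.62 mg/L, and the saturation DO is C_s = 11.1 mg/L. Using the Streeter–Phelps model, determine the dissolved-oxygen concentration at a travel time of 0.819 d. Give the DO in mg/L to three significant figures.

k_d L₀/(k_r−k_d) = 0.428×37.7/(1.70−0.428) = 16.14/1.272 = 12.69 mg/L.
e^(−k_d t) = e^(−0.428×0.8190) = 0.7043; e^(−k_r t) = e^(−1.70×0.8190) = 0.2485.
D = 12.69 × (0.7043 − 0.2485) + 3.62 × 0.2485 = 5.782 + 0.8996 = 6.682 mg/L.
DO = C_s − D = 11.1 − 6.682 = 4.418 mg/L.

DO ≈ 4.42 mg/L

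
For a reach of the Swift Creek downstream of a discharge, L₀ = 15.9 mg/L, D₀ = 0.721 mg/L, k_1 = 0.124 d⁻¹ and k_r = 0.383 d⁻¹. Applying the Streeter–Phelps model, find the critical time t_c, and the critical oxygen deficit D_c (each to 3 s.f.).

t_c ≈ 3.97 d; D_c ≈ 3.15 mg/L

t_c = [1/(k_r−k_1)] ln[(k_r/k_1)(1 − D₀(k_r−k_1)/(k_1 L₀))]
= [1/(0.383−0.124)] ln[(0.383/0.124)(1 − 0.721×0.2590/(0.124×15.9))]
= (1/0.2590) ln[3.089 × 0.9053] = 3.861 × ln(2.796) = 3.861 × 1.028 = 3.970 d.
D_c = (k_1/k_r) L₀ e^(−k_1 t_c) = (0.124/0.383) × 15.9 × e^(−0.124×3.970) = 0.3238 × 15.9 × 0.6112 = 3.146 mg/L.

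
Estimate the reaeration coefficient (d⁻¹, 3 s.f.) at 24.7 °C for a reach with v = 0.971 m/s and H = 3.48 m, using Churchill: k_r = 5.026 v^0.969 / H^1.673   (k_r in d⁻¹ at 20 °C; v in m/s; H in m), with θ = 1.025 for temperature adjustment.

k_r(20) = 5.026 × 0.971^0.969 / 3.48^1.673 = 5.026 × 0.9719 / 8.055 = 0.6064 d⁻¹.
k_r(24.7) = 0.6064 × 1.025^(24.7−20) = 0.6064 × 1.123 = 0.6810 d⁻¹.

k_r ≈ 0.681 d⁻¹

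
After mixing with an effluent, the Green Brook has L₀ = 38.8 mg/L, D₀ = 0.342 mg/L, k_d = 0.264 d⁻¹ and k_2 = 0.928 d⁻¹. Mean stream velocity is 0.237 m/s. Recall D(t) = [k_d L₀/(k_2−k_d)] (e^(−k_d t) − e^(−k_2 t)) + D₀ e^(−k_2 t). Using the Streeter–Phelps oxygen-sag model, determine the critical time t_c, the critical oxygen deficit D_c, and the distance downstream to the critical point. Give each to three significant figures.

At the critical point dD/dt = 0, so k_d L₀ e^(−k_d t) = k_2 D. Substituting D(t) from the Streeter–Phelps equation and solving for t gives
t_c = ln[(k_2/k_d)(1 − D₀(k_2−k_d)/(k_d L₀))] / (k_2−k_d).
Here k_2−k_d = 0.6640 d⁻¹ and 1 − D₀(k_2−k_d)/(k_d L₀) = 1 − 0.342×0.6640/(0.264×38.8) = 0.9778, so
t_c = ln(3.515 × 0.9778) / 0.6640 = 1.235 / 0.6640 = 1.859 d.
L(t_c) = L₀ e^(−k_d t_c) = 38.8 × 0.6121 = 23.75 mg/L, and at the critical point k_2 D_c = k_d L, so D_c = (0.264/0.928) × 23.75 = 6.756 mg/L.
x_c = v t_c = 0.237 m/s × 1.859 d × 86400 s/d = 38080 m ≈ 38.1 km.

t_c ≈ 1.86 d; D_c ≈ 6.76 mg/L; x_c ≈ 38.1 km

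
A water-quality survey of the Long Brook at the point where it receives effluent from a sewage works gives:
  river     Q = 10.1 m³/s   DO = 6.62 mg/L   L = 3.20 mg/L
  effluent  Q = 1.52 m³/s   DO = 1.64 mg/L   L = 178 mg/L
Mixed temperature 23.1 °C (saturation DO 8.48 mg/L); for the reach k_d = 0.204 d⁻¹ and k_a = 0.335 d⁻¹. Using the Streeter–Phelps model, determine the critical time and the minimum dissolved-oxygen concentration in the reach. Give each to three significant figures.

t_c ≈ 3.30 d; minimum DO ≈ 0.382 mg/L

Mixed DO = (10.1×6.62 + 1.52×1.64)/(10.1+1.52) = 69.35/11.62 = 5.969 mg/L.
Mixed L₀ = (10.1×3.20 + 1.52×178)/(11.62) = 302.9/11.62 = 26.07 mg/L.
Initial deficit D₀ = C_s − DO₀ = 8.48 − 5.969 = 2.511 mg/L.
t_c = (1/0.1310) ln[(0.335/0.204)(1 − 2.511×0.1310/(0.204×26.07))] = 7.634 × ln(1.541) = 3.299 d.
D_c = (0.204/0.335) × 26.07 × e^(−0.204×3.299) = 0.6090 × 26.07 × 0.5102 = 8.098 mg/L.
Minimum DO = 8.48 − 8.098 = 0.3818 mg/L.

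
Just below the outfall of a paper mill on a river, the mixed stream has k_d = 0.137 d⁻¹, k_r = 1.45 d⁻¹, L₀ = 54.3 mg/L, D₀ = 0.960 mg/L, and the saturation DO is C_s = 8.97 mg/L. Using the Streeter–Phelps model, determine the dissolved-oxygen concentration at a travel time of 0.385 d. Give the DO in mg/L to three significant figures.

DO ≈ 6.29 mg/L

k_d L₀/(k_r−k_d) = 0.137×54.3/(1.45−0.137) = 7.439/1.313 = 5.666 mg/L.
e^(−k_d t) = e^(−0.137×0.3850) = 0.9486; e^(−k_r t) = e^(−1.45×0.3850) = 0.5722.
D = 5.666 × (0.9486 − 0.5722) + 0.960 × 0.5722 = 2.133 + 0.5493 = 2.682 mg/L.
DO = C_s − D = 8.97 − 2.682 = 6.288 mg/L.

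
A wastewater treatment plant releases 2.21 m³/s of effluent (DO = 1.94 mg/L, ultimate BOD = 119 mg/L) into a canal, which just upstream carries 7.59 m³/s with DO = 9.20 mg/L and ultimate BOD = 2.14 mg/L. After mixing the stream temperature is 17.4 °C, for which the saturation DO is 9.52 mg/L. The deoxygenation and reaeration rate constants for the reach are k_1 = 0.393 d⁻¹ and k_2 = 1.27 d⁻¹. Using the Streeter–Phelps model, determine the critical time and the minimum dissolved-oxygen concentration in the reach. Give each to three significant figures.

t_c ≈ 1.15 d; minimum DO ≈ 3.90 mg/L

Mixed DO = (7.59×9.20 + 2.21×1.94)/(7.59+2.21) = 74.12/9.800 = 7.563 mg/L.
Mixed L₀ = (7.59×2.14 + 2.21×119)/(9.800) = 279.2/9.800 = 28.49 mg/L.
Initial deficit D₀ = C_s − DO₀ = 9.52 − 7.563 = 1.957 mg/L.
t_c = (1/0.8770) ln[(1.27/0.393)(1 − 1.957×0.8770/(0.393×28.49))] = 1.140 × ln(2.736) = 1.148 d.
D_c = (0.393/1.27) × 28.49 × e^(−0.393×1.148) = 0.3094 × 28.49 × 0.6370 = 5.616 mg/L.
Minimum DO = 9.52 − 5.616 = 3.904 mg/L.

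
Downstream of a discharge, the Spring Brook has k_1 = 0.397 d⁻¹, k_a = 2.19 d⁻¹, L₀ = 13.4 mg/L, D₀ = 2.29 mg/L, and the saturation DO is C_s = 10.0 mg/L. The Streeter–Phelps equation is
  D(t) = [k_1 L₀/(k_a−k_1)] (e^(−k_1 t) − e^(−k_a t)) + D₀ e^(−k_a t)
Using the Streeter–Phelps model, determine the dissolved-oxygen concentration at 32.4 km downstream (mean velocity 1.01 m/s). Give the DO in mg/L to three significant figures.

DO ≈ 7.74 mg/L

Travel time t = x/v = 32.4 km / (1.01 m/s) = 32400 m / 1.01 m/s = 32080 s = 0.3713 d.
k_1 L₀/(k_a−k_1) = 0.397×13.4/(2.19−0.397) = 5.320/1.793 = 2.967 mg/L.
e^(−k_1 t) = e^(−0.397×0.3713) = 0.8629; e^(−k_a t) = e^(−2.19×0.3713) = 0.4435.
D = 2.967 × (0.8629 − 0.4435) + 2.29 × 0.4435 = 1.245 + 1.016 = 2.260 mg/L.
DO = C_s − D = 10.0 − 2.260 = 7.740 mg/L.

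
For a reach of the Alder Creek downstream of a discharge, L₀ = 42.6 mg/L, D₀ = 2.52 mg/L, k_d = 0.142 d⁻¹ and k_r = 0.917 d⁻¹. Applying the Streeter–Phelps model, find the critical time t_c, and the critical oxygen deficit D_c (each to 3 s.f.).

At the critical point dD/dt = 0, so k_d L₀ e^(−k_d t) = k_r D. Substituting D(t) from the Streeter–Phelps equation and solving for t gives
t_c = ln[(k_r/k_d)(1 − D₀(k_r−k_d)/(k_d L₀))] / (k_r−k_d).
Here k_r−k_d = 0.7750 d⁻¹ and 1 − D₀(k_r−k_d)/(k_d L₀) = 1 − 2.52×0.7750/(0.142×42.6) = 0.6771, so
t_c = ln(6.458 × 0.6771) / 0.7750 = 1.475 / 0.7750 = 1.904 d.
D_c = (k_d/k_r) L₀ e^(−k_d t_c) = (0.142/0.917) × 42.6 × e^(−0.142×1.904) = 0.1549 × 42.6 × 0.7631 = 5.034 mg/L.

t_c ≈ 1.90 d; D_c ≈ 5.03 mg/L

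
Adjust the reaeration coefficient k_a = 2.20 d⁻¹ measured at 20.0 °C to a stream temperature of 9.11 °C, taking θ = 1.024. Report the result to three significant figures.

k_a(T₂) = k_a(T₁) · θ^(T₂−T₁) = 2.20 × 1.024^(9.11−20.0)
= 2.20 × 1.024^-10.9 = 2.20 × 0.7724 = 1.699 d⁻¹.

k_a ≈ 1.70 d⁻¹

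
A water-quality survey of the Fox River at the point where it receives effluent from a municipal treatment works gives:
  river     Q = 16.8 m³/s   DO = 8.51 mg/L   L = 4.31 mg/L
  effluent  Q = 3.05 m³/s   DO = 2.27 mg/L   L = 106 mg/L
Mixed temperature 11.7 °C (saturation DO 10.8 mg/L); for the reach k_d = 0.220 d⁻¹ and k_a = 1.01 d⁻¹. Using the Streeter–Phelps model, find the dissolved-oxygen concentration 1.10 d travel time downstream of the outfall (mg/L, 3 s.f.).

Mixed DO = (16.8×8.51 + 3.05×2.27)/(16.8+3.05) = 149.9/19.85 = 7.551 mg/L.
Mixed L₀ = (16.8×4.31 + 3.05×106)/(19.85) = 395.7/19.85 = 19.93 mg/L.
Initial deficit D₀ = C_s − DO₀ = 10.8 − 7.551 = 3.249 mg/L.
D(1.10) = [0.220×19.93/(1.01−0.220)](e^(−0.220×1.10) − e^(−1.01×1.10)) + 3.249 e^(−1.01×1.10)
= 5.551 × (0.7851 − 0.3292) + 3.249 × 0.3292 = 3.600 mg/L.
DO = 10.8 − 3.600 = 7.200 mg/L.

DO ≈ 7.20 mg/L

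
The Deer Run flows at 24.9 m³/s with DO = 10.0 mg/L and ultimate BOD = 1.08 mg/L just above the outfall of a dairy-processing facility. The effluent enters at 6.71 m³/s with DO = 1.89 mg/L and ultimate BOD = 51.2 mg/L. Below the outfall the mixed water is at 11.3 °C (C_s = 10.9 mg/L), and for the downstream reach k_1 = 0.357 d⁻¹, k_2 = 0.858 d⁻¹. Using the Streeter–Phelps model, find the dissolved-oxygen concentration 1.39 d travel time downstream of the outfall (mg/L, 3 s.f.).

Mixed DO = (24.9×10.0 + 6.71×1.89)/(24.9+6.71) = 261.7/31.61 = 8.278 mg/L.
Mixed L₀ = (24.9×1.08 + 6.71×51.2)/(31.61) = 370.4/31.61 = 11.72 mg/L.
Initial deficit D₀ = C_s − DO₀ = 10.9 − 8.278 = 2.622 mg/L.
D(1.39) = [0.357×11.72/(0.858−0.357)](e^(−0.357×1.39) − e^(−0.858×1.39)) + 2.622 e^(−0.858×1.39)
= 8.351 × (0.6088 − 0.3034) + 2.622 × 0.3034 = 3.346 mg/L.
DO = 10.9 − 3.346 = 7.554 mg/L.

DO ≈ 7.55 mg/L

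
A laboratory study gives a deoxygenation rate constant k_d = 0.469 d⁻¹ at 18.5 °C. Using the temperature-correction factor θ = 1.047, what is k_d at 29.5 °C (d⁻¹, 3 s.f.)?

k_d(T₂) = k_d(T₁) · θ^(T₂−T₁) = 0.469 × 1.047^(29.5−18.5)
= 0.469 × 1.047^11.0 = 0.469 × 1.657 = 0.7773 d⁻¹.

k_d ≈ 0.777 d⁻¹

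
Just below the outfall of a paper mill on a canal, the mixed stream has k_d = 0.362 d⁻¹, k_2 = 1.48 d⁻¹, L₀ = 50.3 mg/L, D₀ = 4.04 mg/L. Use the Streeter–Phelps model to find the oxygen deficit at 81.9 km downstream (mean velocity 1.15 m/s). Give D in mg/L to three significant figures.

Travel time t = x/v = 81.9 km / (1.15 m/s) = 81900 m / 1.15 m/s = 71220 s = 0.8243 d.
k_d L₀/(k_2−k_d) = 0.362×50.3/(1.48−0.362) = 18.21/1.118 = 16.29 mg/L.
e^(−k_d t) = e^(−0.362×0.8243) = 0.7420; e^(−k_2 t) = e^(−1.48×0.8243) = 0.2953.
D = 16.29 × (0.7420 − 0.2953) + 4.04 × 0.2953 = 7.276 + 1.193 = 8.469 mg/L.

D ≈ 8.47 mg/L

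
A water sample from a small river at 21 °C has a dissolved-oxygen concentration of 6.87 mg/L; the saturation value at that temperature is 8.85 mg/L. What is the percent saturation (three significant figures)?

% saturation = C/C_s × 100 = 6.87/8.85 × 100 = 77.6 %.

77.6 % saturation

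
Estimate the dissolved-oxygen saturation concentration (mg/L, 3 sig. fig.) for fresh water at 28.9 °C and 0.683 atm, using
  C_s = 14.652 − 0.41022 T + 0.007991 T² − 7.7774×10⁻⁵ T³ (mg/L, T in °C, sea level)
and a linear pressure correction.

At sea level: C_s = 14.652 − 0.41022×28.9 + 0.007991×28.9² − 7.7774×10⁻⁵×28.9³ = 7.594 mg/L.
Pressure correction: C_s' = 7.594 × 0.683 = 5.186 mg/L.

C_s ≈ 5.19 mg/L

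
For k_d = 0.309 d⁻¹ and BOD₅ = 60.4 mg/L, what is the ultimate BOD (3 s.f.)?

L₀ ≈ 76.8 mg/L

BOD₅ = L₀(1 − e^(−5k_d)) ⇒ L₀ = BOD₅ / (1 − e^(−5×0.309))
= 60.4 / (1 − 0.2133) = 60.4 / 0.7867 = 76.78 mg/L.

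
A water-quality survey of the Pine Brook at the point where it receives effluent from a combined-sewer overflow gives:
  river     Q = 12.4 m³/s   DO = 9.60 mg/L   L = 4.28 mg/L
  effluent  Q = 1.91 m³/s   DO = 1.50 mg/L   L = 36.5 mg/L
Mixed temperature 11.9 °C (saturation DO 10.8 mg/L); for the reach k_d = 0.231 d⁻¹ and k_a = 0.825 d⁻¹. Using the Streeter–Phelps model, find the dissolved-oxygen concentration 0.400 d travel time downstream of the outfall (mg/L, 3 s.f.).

Mixed DO = (12.4×9.60 + 1.91×1.50)/(12.4+1.91) = 121.9/14.31 = 8.519 mg/L.
Mixed L₀ = (12.4×4.28 + 1.91×36.5)/(14.31) = 122.8/14.31 = 8.581 mg/L.
Initial deficit D₀ = C_s − DO₀ = 10.8 − 8.519 = 2.281 mg/L.
D(0.400) = [0.231×8.581/(0.825−0.231)](e^(−0.231×0.400) − e^(−0.825×0.400)) + 2.281 e^(−0.825×0.400)
= 3.337 × (0.9117 − 0.7189) + 2.281 × 0.7189 = 2.283 mg/L.
DO = 10.8 − 2.283 = 8.517 mg/L.

DO ≈ 8.52 mg/L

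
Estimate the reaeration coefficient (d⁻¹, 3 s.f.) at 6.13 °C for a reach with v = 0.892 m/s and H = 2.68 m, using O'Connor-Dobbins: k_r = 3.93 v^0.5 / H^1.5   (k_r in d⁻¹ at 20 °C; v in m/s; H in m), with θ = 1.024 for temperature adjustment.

k_r ≈ 0.609 d⁻¹

k_r(20) = 3.93 × 0.892^0.5 / 2.68^1.5 = 3.93 × 0.9445 / 4.387 = 0.8460 d⁻¹.
k_r(6.13) = 0.8460 × 1.024^(6.13−20) = 0.8460 × 0.7197 = 0.6089 d⁻¹.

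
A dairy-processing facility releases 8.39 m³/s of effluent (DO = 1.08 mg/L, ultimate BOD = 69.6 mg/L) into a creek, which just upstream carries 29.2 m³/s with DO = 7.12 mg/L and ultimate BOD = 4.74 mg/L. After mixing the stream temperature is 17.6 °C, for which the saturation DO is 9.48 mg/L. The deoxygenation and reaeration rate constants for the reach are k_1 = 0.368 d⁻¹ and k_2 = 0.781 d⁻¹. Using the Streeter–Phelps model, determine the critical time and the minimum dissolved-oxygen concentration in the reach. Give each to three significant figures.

Mixed DO = (29.2×7.12 + 8.39×1.08)/(29.2+8.39) = 217.0/37.59 = 5.772 mg/L.
Mixed L₀ = (29.2×4.74 + 8.39×69.6)/(37.59) = 722.4/37.59 = 19.22 mg/L.
Initial deficit D₀ = C_s − DO₀ = 9.48 − 5.772 = 3.708 mg/L.
t_c = (1/0.4130) ln[(0.781/0.368)(1 − 3.708×0.4130/(0.368×19.22))] = 2.421 × ln(1.663) = 1.231 d.
D_c = (0.368/0.781) × 19.22 × e^(−0.368×1.231) = 0.4712 × 19.22 × 0.6357 = 5.756 mg/L.
Minimum DO = 9.48 − 5.756 = 3.724 mg/L.

t_c ≈ 1.23 d; minimum DO ≈ 3.72 mg/L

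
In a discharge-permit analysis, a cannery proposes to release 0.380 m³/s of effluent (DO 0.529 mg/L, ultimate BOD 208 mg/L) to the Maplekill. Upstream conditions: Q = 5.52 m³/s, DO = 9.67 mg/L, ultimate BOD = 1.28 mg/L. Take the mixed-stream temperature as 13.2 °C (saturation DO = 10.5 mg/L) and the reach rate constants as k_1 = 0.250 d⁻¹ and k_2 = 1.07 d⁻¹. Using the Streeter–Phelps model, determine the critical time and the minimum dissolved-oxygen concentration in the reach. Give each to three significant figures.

t_c ≈ 1.30 d; minimum DO ≈ 8.04 mg/L

Mixed DO = (5.52×9.67 + 0.380×0.529)/(5.52+0.380) = 53.58/5.900 = 9.081 mg/L.
Mixed L₀ = (5.52×1.28 + 0.380×208)/(5.900) = 86.11/5.900 = 14.59 mg/L.
Initial deficit D₀ = C_s − DO₀ = 10.5 − 9.081 = 1.419 mg/L.
t_c = (1/0.8200) ln[(1.07/0.250)(1 − 1.419×0.8200/(0.250×14.59))] = 1.220 × ln(2.915) = 1.305 d.
D_c = (0.250/1.07) × 14.59 × e^(−0.250×1.305) = 0.2336 × 14.59 × 0.7217 = 2.461 mg/L.
Minimum DO = 10.5 − 2.461 = 8.039 mg/L.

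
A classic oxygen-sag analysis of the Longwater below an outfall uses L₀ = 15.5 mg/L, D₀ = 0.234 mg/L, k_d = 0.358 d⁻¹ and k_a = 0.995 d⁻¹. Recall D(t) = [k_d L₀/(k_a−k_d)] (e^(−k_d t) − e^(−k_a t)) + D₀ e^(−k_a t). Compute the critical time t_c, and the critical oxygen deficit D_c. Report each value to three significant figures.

t_c ≈ 1.56 d; D_c ≈ 3.19 mg/L

At the critical point dD/dt = 0, so k_d L₀ e^(−k_d t) = k_a D. Substituting D(t) from the Streeter–Phelps equation and solving for t gives
t_c = ln[(k_a/k_d)(1 − D₀(k_a−k_d)/(k_d L₀))] / (k_a−k_d).
Here k_a−k_d = 0.6370 d⁻¹ and 1 − D₀(k_a−k_d)/(k_d L₀) = 1 − 0.234×0.6370/(0.358×15.5) = 0.9731, so
t_c = ln(2.779 × 0.9731) / 0.6370 = 0.9950 / 0.6370 = 1.562 d.
L(t_c) = L₀ e^(−k_d t_c) = 15.5 × 0.5717 = 8.861 mg/L, and at the critical point k_a D_c = k_d L, so D_c = (0.358/0.995) × 8.861 = 3.188 mg/L.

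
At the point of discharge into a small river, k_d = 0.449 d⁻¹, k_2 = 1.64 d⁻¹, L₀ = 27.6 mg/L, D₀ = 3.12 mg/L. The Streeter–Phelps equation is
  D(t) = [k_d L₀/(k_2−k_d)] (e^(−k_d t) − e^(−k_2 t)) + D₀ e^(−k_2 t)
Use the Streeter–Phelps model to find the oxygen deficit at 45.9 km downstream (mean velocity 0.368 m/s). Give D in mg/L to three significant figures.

D ≈ 4.76 mg/L

Travel time t = x/v = 45.9 km / (0.368 m/s) = 45900 m / 0.368 m/s = 124700 s = 1.444 d.
k_d L₀/(k_2−k_d) = 0.449×27.6/(1.64−0.449) = 12.39/1.191 = 10.41 mg/L.
e^(−k_d t) = e^(−0.449×1.444) = 0.5230; e^(−k_2 t) = e^(−1.64×1.444) = 0.09371.
D = 10.41 × (0.5230 − 0.09371) + 3.12 × 0.09371 = 4.467 + 0.2924 = 4.759 mg/L.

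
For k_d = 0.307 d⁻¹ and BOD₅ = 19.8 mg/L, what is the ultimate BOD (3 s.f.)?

L₀ ≈ 25.2 mg/L

BOD₅ = L₀(1 − e^(−5k_d)) ⇒ L₀ = BOD₅ / (1 − e^(−5×0.307))
= 19.8 / (1 − 0.2155) = 19.8 / 0.7845 = 25.24 mg/L.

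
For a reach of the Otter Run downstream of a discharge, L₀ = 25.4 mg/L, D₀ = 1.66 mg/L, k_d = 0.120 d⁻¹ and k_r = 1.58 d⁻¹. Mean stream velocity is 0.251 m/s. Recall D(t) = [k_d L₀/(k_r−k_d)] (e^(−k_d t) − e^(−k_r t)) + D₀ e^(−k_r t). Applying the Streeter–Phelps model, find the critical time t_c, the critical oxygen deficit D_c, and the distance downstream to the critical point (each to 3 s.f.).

With k_r/k_d = 13.17 and 1 − D₀(k_r−k_d)/(k_d L₀) = 0.2049,
t_c = ln(13.17 × 0.2049) / (1.58 − 0.120) = ln(2.697) / 1.460 = 0.9922/1.460 = 0.6796 d.
L(t_c) = L₀ e^(−k_d t_c) = 25.4 × 0.9217 = 23.41 mg/L, and at the critical point k_r D_c = k_d L, so D_c = (0.120/1.58) × 23.41 = 1.778 mg/L.
x_c = v t_c = 0.251 m/s × 0.6796 d × 86400 s/d = 14740 m ≈ 14.7 km.

t_c ≈ 0.680 d; D_c ≈ 1.78 mg/L; x_c ≈ 14.7 km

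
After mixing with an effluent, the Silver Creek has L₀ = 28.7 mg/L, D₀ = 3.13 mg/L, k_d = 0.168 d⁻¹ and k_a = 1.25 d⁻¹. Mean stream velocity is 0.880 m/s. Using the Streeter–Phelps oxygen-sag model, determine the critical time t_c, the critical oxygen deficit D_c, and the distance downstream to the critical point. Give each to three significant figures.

t_c ≈ 0.735 d; D_c ≈ 3.41 mg/L; x_c ≈ 55.9 km

With k_a/k_d = 7.440 and 1 − D₀(k_a−k_d)/(k_d L₀) = 0.2976,
t_c = ln(7.440 × 0.2976) / (1.25 − 0.168) = ln(2.214) / 1.082 = 0.7950/1.082 = 0.7347 d.
D_c = (k_d/k_a) L₀ e^(−k_d t_c) = (0.168/1.25) × 28.7 × e^(−0.168×0.7347) = 0.1344 × 28.7 × 0.8839 = 3.409 mg/L.
x_c = v t_c = 0.880 m/s × 0.7347 d × 86400 s/d = 55860 m ≈ 55.9 km.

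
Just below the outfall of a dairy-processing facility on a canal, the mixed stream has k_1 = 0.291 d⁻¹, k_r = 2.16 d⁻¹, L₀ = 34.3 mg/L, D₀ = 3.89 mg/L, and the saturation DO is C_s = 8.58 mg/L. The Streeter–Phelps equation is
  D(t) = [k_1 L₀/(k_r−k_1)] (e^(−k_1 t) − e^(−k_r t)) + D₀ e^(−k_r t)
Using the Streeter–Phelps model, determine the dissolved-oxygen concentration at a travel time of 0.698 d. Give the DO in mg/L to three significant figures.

k_1 L₀/(k_r−k_1) = 0.291×34.3/(2.16−0.291) = 9.981/1.869 = 5.340 mg/L.
e^(−k_1 t) = e^(−0.291×0.6980) = 0.8162; e^(−k_r t) = e^(−2.16×0.6980) = 0.2214.
D = 5.340 × (0.8162 − 0.2214) + 3.89 × 0.2214 = 3.176 + 0.8613 = 4.038 mg/L.
DO = C_s − D = 8.58 − 4.038 = 4.542 mg/L.

DO ≈ 4.54 mg/L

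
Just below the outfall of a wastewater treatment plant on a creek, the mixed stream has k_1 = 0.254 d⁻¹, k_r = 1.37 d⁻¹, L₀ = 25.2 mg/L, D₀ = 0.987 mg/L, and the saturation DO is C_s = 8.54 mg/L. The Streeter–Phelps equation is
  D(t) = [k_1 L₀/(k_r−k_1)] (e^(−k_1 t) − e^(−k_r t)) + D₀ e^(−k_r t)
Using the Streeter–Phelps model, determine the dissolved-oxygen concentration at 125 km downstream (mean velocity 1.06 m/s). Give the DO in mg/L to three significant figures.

Travel time t = x/v = 125 km / (1.06 m/s) = 125000 m / 1.06 m/s = 117900 s = 1.365 d.
k_1 L₀/(k_r−k_1) = 0.254×25.2/(1.37−0.254) = 6.401/1.116 = 5.735 mg/L.
e^(−k_1 t) = e^(−0.254×1.365) = 0.7070; e^(−k_r t) = e^(−1.37×1.365) = 0.1541.
D = 5.735 × (0.7070 − 0.1541) + 0.987 × 0.1541 = 3.171 + 0.1521 = 3.323 mg/L.
DO = C_s − D = 8.54 − 3.323 = 5.217 mg/L.

DO ≈ 5.22 mg/L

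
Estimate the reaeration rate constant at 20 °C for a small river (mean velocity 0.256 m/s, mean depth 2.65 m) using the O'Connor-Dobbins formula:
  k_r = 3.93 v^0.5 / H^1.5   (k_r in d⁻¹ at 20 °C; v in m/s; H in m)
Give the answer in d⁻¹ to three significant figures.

k_r = 3.93 × 0.256^0.5 / 2.65^1.5 = 3.93 × 0.5060 / 4.314 = 0.4609 d⁻¹.

k_r ≈ 0.461 d⁻¹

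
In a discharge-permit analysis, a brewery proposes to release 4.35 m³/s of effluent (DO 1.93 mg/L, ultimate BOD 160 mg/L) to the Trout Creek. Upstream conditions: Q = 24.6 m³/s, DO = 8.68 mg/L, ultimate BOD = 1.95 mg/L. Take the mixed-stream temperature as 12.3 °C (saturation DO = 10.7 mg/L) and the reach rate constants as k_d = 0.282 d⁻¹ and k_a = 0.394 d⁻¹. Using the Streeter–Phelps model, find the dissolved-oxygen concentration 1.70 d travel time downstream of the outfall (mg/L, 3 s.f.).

Mixed DO = (24.6×8.68 + 4.35×1.93)/(24.6+4.35) = 221.9/28.95 = 7.666 mg/L.
Mixed L₀ = (24.6×1.95 + 4.35×160)/(28.95) = 744.0/28.95 = 25.70 mg/L.
Initial deficit D₀ = C_s − DO₀ = 10.7 − 7.666 = 3.034 mg/L.
D(1.70) = [0.282×25.70/(0.394−0.282)](e^(−0.282×1.70) − e^(−0.394×1.70)) + 3.034 e^(−0.394×1.70)
= 64.71 × (0.6192 − 0.5118) + 3.034 × 0.5118 = 8.499 mg/L.
DO = 10.7 − 8.499 = 2.201 mg/L.

DO ≈ 2.20 mg/L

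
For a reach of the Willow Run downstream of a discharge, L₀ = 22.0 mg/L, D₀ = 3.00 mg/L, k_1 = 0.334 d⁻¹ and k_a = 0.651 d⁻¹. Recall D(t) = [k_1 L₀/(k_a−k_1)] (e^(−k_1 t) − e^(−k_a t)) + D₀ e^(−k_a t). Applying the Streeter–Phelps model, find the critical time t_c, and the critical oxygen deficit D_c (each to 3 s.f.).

With k_a/k_1 = 1.949 and 1 − D₀(k_a−k_1)/(k_1 L₀) = 0.8706,
t_c = ln(1.949 × 0.8706) / (0.651 − 0.334) = ln(1.697) / 0.3170 = 0.5288/0.3170 = 1.668 d.
D_c = (k_1/k_a) L₀ e^(−k_1 t_c) = (0.334/0.651) × 22.0 × e^(−0.334×1.668) = 0.5131 × 22.0 × 0.5729 = 6.466 mg/L.

t_c ≈ 1.67 d; D_c ≈ 6.47 mg/L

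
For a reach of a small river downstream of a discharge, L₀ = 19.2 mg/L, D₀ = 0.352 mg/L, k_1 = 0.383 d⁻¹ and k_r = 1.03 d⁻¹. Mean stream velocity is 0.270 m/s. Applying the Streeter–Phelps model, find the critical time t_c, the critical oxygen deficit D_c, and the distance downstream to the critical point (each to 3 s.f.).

With k_r/k_1 = 2.689 and 1 − D₀(k_r−k_1)/(k_1 L₀) = 0.9690,
t_c = ln(2.689 × 0.9690) / (1.03 − 0.383) = ln(2.606) / 0.6470 = 0.9578/0.6470 = 1.480 d.
L(t_c) = L₀ e^(−k_1 t_c) = 19.2 × 0.5672 = 10.89 mg/L, and at the critical point k_r D_c = k_1 L, so D_c = (0.383/1.03) × 10.89 = 4.050 mg/L.
x_c = v t_c = 0.270 m/s × 1.480 d × 86400 s/d = 34530 m ≈ 34.5 km.

t_c ≈ 1.48 d; D_c ≈ 4.05 mg/L; x_c ≈ 34.5 km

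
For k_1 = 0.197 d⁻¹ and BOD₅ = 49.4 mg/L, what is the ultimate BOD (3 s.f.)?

BOD₅ = L₀(1 − e^(−5k_1)) ⇒ L₀ = BOD₅ / (1 − e^(−5×0.197))
= 49.4 / (1 − 0.3734) = 49.4 / 0.6266 = 78.84 mg/L.

L₀ ≈ 78.8 mg/L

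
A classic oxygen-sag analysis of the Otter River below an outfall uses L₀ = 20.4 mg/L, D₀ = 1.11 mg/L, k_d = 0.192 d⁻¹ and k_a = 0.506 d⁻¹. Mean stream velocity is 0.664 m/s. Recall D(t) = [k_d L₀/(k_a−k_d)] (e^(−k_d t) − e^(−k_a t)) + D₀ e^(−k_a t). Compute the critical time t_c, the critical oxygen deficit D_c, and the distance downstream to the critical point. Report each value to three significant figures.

t_c ≈ 2.79 d; D_c ≈ 4.53 mg/L; x_c ≈ 160 km

At the critical point dD/dt = 0, so k_d L₀ e^(−k_d t) = k_a D. Substituting D(t) from the Streeter–Phelps equation and solving for t gives
t_c = ln[(k_a/k_d)(1 − D₀(k_a−k_d)/(k_d L₀))] / (k_a−k_d).
Here k_a−k_d = 0.3140 d⁻¹ and 1 − D₀(k_a−k_d)/(k_d L₀) = 1 − 1.11×0.3140/(0.192×20.4) = 0.9110, so
t_c = ln(2.635 × 0.9110) / 0.3140 = 0.8758 / 0.3140 = 2.789 d.
D_c = (k_d/k_a) L₀ e^(−k_d t_c) = (0.192/0.506) × 20.4 × e^(−0.192×2.789) = 0.3794 × 20.4 × 0.5853 = 4.531 mg/L.
x_c = v t_c = 0.664 m/s × 2.789 d × 86400 s/d = 160000 m ≈ 160 km.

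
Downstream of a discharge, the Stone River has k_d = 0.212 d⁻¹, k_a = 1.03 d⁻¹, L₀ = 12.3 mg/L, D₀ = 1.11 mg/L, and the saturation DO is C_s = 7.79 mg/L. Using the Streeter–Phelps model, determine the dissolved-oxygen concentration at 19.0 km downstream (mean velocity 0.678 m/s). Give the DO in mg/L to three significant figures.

Travel time t = x/v = 19.0 km / (0.678 m/s) = 19000 m / 0.678 m/s = 28020 s = 0.3243 d.
k_d L₀/(k_a−k_d) = 0.212×12.3/(1.03−0.212) = 2.608/0.8180 = 3.188 mg/L.
e^(−k_d t) = e^(−0.212×0.3243) = 0.9335; e^(−k_a t) = e^(−1.03×0.3243) = 0.7160.
D = 3.188 × (0.9335 − 0.7160) + 1.11 × 0.7160 = 0.6935 + 0.7948 = 1.488 mg/L.
DO = C_s − D = 7.79 − 1.488 = 6.302 mg/L.

DO ≈ 6.30 mg/L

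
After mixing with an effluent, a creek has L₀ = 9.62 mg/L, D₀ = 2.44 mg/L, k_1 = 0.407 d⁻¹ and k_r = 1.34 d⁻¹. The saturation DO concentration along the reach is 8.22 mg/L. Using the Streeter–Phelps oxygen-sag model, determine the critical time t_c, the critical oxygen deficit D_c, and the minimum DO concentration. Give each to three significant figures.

t_c ≈ 0.344 d; D_c ≈ 2.54 mg/L; min DO ≈ 5.68 mg/L

At the critical point dD/dt = 0, so k_1 L₀ e^(−k_1 t) = k_r D. Substituting D(t) from the Streeter–Phelps equation and solving for t gives
t_c = ln[(k_r/k_1)(1 − D₀(k_r−k_1)/(k_1 L₀))] / (k_r−k_1).
Here k_r−k_1 = 0.9330 d⁻¹ and 1 − D₀(k_r−k_1)/(k_1 L₀) = 1 − 2.44×0.9330/(0.407×9.62) = 0.4186, so
t_c = ln(3.292 × 0.4186) / 0.9330 = 0.3207 / 0.9330 = 0.3437 d.
D_c = (k_1/k_r) L₀ e^(−k_1 t_c) = (0.407/1.34) × 9.62 × e^(−0.407×0.3437) = 0.3037 × 9.62 × 0.8695 = 2.540 mg/L.
Minimum DO = C_s − D_c = 8.22 − 2.540 = 5.680 mg/L.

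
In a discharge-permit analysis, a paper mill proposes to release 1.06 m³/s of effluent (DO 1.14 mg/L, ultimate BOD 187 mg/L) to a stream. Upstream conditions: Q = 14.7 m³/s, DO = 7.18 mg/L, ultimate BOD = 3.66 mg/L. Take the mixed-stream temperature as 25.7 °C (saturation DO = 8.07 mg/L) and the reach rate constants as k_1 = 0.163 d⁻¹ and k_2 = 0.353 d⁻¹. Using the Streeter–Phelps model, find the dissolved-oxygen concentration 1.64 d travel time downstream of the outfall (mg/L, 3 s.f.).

Mixed DO = (14.7×7.18 + 1.06×1.14)/(14.7+1.06) = 106.8/15.76 = 6.774 mg/L.
Mixed L₀ = (14.7×3.66 + 1.06×187)/(15.76) = 252.0/15.76 = 15.99 mg/L.
Initial deficit D₀ = C_s − DO₀ = 8.07 − 6.774 = 1.296 mg/L.
D(1.64) = [0.163×15.99/(0.353−0.163)](e^(−0.163×1.64) − e^(−0.353×1.64)) + 1.296 e^(−0.353×1.64)
= 13.72 × (0.7654 − 0.5605) + 1.296 × 0.5605 = 3.538 mg/L.
DO = 8.07 − 3.538 = 4.532 mg/L.

DO ≈ 4.53 mg/L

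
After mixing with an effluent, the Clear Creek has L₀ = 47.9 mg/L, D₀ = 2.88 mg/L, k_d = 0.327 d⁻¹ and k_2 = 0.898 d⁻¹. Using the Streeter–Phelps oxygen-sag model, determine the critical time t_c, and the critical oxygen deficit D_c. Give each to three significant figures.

t_c ≈ 1.57 d; D_c ≈ 10.4 mg/L

t_c = [1/(k_2−k_d)] ln[(k_2/k_d)(1 − D₀(k_2−k_d)/(k_d L₀))]
= [1/(0.898−0.327)] ln[(0.898/0.327)(1 − 2.88×0.5710/(0.327×47.9))]
= (1/0.5710) ln[2.746 × 0.8950] = 1.751 × ln(2.458) = 1.751 × 0.8993 = 1.575 d.
D_c = (k_d/k_2) L₀ e^(−k_d t_c) = (0.327/0.898) × 47.9 × e^(−0.327×1.575) = 0.3641 × 47.9 × 0.5975 = 10.42 mg/L.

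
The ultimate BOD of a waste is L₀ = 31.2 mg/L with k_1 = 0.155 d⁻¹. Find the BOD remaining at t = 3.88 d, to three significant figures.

L ≈ 17.1 mg/L

L_t = L₀ e^(−k_1 t) = 31.2 × e^(−0.155×3.88) = 31.2 × 0.5480 = 17.10 mg/L.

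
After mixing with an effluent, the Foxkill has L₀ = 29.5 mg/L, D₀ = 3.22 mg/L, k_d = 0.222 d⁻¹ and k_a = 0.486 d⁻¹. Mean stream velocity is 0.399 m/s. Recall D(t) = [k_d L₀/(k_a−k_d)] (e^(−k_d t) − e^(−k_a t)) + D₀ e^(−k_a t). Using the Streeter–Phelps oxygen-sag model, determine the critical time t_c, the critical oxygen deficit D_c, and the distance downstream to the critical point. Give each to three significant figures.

t_c ≈ 2.44 d; D_c ≈ 7.84 mg/L; x_c ≈ 84.2 km

t_c = [1/(k_a−k_d)] ln[(k_a/k_d)(1 − D₀(k_a−k_d)/(k_d L₀))]
= [1/(0.486−0.222)] ln[(0.486/0.222)(1 − 3.22×0.2640/(0.222×29.5))]
= (1/0.2640) ln[2.189 × 0.8702] = 3.788 × ln(1.905) = 3.788 × 0.6445 = 2.441 d.
L(t_c) = L₀ e^(−k_d t_c) = 29.5 × 0.5816 = 17.16 mg/L, and at the critical point k_a D_c = k_d L, so D_c = (0.222/0.486) × 17.16 = 7.837 mg/L.
x_c = v t_c = 0.399 m/s × 2.441 d × 86400 s/d = 84160 m ≈ 84.2 km.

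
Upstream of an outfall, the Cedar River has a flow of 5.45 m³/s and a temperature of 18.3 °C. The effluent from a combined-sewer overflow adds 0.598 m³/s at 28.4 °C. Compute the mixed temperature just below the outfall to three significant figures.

Flow-weighted mixing: C = (Q_r C_r + Q_w C_w)/(Q_r + Q_w)
= (5.45×18.3 + 0.598×28.4)/(5.45 + 0.598) = 116.7/6.048 = 19.30 °C.

19.3 °C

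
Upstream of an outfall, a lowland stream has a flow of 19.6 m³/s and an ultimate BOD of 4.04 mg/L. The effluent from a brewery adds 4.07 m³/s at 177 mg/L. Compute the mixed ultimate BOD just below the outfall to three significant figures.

Flow-weighted mixing: C = (Q_r C_r + Q_w C_w)/(Q_r + Q_w)
= (19.6×4.04 + 4.07×177)/(19.6 + 4.07) = 799.6/23.67 = 33.78 mg/L.

33.8 mg/L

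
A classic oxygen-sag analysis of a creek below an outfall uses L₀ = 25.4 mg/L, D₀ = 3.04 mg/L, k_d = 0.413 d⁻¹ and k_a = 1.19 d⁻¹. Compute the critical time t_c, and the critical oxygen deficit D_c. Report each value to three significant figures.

t_c ≈ 1.03 d; D_c ≈ 5.75 mg/L

With k_a/k_d = 2.881 and 1 − D₀(k_a−k_d)/(k_d L₀) = 0.7748,
t_c = ln(2.881 × 0.7748) / (1.19 − 0.413) = ln(2.233) / 0.7770 = 0.8031/0.7770 = 1.034 d.
D_c = (k_d/k_a) L₀ e^(−k_d t_c) = (0.413/1.19) × 25.4 × e^(−0.413×1.034) = 0.3471 × 25.4 × 0.6525 = 5.752 mg/L.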